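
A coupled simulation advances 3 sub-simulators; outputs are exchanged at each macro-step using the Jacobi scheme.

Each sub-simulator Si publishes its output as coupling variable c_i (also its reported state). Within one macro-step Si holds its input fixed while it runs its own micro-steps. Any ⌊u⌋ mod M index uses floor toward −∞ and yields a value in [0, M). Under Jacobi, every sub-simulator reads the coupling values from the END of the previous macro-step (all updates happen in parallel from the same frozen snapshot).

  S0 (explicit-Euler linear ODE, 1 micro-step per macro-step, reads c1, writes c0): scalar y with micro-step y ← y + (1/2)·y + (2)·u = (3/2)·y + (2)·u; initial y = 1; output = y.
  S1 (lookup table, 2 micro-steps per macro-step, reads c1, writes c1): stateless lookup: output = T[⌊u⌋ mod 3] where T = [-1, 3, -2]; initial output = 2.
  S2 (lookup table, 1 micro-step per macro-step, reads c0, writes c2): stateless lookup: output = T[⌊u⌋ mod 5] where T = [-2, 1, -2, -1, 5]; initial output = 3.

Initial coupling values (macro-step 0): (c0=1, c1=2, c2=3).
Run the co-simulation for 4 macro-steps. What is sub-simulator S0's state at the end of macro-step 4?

S0 state at macro-step 4 = 265/16

macro 1: S0 reads c1=2 → after 1×micro: 11/2; S1 reads c1=2 → after 2×micro: -2; S2 reads c0=1 → after 1×micro: 1 ⇒ (c0=11/2, c1=-2, c2=1)
macro 2: S0 reads c1=-2 → after 1×micro: 17/4; S1 reads c1=-2 → after 2×micro: 3; S2 reads c0=11/2 → after 1×micro: -2 ⇒ (c0=17/4, c1=3, c2=-2)
macro 3: S0 reads c1=3 → after 1×micro: 99/8; S1 reads c1=3 → after 2×micro: -1; S2 reads c0=17/4 → after 1×micro: 5 ⇒ (c0=99/8, c1=-1, c2=5)
macro 4: S0 reads c1=-1 → after 1×micro: 265/16; S1 reads c1=-1 → after 2×micro: -2; S2 reads c0=99/8 → after 1×micro: -2 ⇒ (c0=265/16, c1=-2, c2=-2)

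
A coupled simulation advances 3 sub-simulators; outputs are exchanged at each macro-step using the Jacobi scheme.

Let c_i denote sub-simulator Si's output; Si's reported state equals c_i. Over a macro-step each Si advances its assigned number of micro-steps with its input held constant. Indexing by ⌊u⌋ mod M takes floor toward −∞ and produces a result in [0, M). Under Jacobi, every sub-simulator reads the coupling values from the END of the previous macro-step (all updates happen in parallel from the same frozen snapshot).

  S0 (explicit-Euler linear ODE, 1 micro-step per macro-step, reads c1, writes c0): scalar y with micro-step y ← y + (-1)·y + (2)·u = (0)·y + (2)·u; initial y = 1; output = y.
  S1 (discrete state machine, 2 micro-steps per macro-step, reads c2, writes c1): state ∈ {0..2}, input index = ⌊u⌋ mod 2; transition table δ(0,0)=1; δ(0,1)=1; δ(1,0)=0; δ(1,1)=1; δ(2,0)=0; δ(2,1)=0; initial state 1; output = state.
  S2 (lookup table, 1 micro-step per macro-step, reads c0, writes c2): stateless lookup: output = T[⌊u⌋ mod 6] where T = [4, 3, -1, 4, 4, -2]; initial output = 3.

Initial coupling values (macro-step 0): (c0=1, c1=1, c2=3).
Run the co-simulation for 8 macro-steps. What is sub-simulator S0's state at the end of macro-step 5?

macro 1: S0 reads c1=1 → after 1×micro: 2; S1 reads c2=3 → after 2×micro: 1; S2 reads c0=1 → after 1×micro: 3 ⇒ (c0=2, c1=1, c2=3)
macro 2: S0 reads c1=1 → after 1×micro: 2; S1 reads c2=3 → after 2×micro: 1; S2 reads c0=2 → after 1×micro: -1 ⇒ (c0=2, c1=1, c2=-1)
macro 3: S0 reads c1=1 → after 1×micro: 2; S1 reads c2=-1 → after 2×micro: 1; S2 reads c0=2 → after 1×micro: -1 ⇒ (c0=2, c1=1, c2=-1)
macro 4: S0 reads c1=1 → after 1×micro: 2; S1 reads c2=-1 → after 2×micro: 1; S2 reads c0=2 → after 1×micro: -1 ⇒ (c0=2, c1=1, c2=-1)
macro 5: S0 reads c1=1 → after 1×micro: 2; S1 reads c2=-1 → after 2×micro: 1; S2 reads c0=2 → after 1×micro: -1 ⇒ (c0=2, c1=1, c2=-1)
macro 6: S0 reads c1=1 → after 1×micro: 2; S1 reads c2=-1 → after 2×micro: 1; S2 reads c0=2 → after 1×micro: -1 ⇒ (c0=2, c1=1, c2=-1)
macro 7: S0 reads c1=1 → after 1×micro: 2; S1 reads c2=-1 → after 2×micro: 1; S2 reads c0=2 → after 1×micro: -1 ⇒ (c0=2, c1=1, c2=-1)
macro 8: S0 reads c1=1 → after 1×micro: 2; S1 reads c2=-1 → after 2×micro: 1; S2 reads c0=2 → after 1×micro: -1 ⇒ (c0=2, c1=1, c2=-1)

S0 state at macro-step 5 = 2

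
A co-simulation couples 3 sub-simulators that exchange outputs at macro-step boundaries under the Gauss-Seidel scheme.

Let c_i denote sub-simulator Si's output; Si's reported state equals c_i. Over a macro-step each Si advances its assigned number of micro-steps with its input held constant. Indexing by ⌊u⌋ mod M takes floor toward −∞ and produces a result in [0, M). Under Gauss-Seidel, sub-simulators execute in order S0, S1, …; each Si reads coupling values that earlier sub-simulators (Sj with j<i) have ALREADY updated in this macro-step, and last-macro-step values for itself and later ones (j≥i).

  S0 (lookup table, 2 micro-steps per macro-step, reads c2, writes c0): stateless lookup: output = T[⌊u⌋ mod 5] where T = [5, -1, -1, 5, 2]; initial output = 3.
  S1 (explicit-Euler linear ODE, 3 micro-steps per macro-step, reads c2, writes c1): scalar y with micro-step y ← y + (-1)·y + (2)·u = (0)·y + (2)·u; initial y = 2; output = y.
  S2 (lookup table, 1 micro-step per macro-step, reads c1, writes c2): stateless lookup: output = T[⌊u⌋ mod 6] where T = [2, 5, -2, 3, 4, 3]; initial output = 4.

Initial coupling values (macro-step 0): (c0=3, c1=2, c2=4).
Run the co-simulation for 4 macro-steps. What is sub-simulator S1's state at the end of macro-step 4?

S1 state at macro-step 4 = -4

macro 1: S0 reads c2=4 → after 2×micro: 2; S1 reads c2=4 → after 3×micro: 8; S2 reads c1=8 → after 1×micro: -2 ⇒ (c0=2, c1=8, c2=-2)
macro 2: S0 reads c2=-2 → after 2×micro: 5; S1 reads c2=-2 → after 3×micro: -4; S2 reads c1=-4 → after 1×micro: -2 ⇒ (c0=5, c1=-4, c2=-2)
macro 3: S0 reads c2=-2 → after 2×micro: 5; S1 reads c2=-2 → after 3×micro: -4; S2 reads c1=-4 → after 1×micro: -2 ⇒ (c0=5, c1=-4, c2=-2)
macro 4: S0 reads c2=-2 → after 2×micro: 5; S1 reads c2=-2 → after 3×micro: -4; S2 reads c1=-4 → after 1×micro: -2 ⇒ (c0=5, c1=-4, c2=-2)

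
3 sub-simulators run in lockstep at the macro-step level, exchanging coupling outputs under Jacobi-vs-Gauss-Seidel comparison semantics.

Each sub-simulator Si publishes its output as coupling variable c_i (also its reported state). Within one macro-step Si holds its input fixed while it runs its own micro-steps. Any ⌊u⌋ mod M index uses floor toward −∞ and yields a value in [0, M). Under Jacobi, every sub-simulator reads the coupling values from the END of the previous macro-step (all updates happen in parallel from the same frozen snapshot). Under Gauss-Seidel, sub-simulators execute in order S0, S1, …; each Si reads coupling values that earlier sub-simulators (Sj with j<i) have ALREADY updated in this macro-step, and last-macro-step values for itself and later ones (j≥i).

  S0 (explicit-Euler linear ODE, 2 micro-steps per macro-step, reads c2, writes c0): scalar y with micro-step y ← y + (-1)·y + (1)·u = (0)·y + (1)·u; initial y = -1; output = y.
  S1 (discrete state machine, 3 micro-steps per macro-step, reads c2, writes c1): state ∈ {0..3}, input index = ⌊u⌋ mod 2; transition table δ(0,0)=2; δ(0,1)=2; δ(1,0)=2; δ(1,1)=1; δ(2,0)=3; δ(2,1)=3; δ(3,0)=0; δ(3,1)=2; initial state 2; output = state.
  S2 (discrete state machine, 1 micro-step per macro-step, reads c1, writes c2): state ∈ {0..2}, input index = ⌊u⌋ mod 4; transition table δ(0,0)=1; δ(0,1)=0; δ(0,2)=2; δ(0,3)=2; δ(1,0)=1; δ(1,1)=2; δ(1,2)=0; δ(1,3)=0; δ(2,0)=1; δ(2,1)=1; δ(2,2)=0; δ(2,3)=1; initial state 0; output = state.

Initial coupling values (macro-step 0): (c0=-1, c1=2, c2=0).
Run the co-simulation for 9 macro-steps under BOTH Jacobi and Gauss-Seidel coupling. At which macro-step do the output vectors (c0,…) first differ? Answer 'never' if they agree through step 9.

[Jacobi] macro 1: S0 reads c2=0 → after 2×micro: 0; S1 reads c2=0 → after 3×micro: 2; S2 reads c1=2 → after 1×micro: 2 ⇒ (c0=0, c1=2, c2=2)
[Jacobi] macro 2: S0 reads c2=2 → after 2×micro: 2; S1 reads c2=2 → after 3×micro: 2; S2 reads c1=2 → after 1×micro: 0 ⇒ (c0=2, c1=2, c2=0)
[Jacobi] macro 3: S0 reads c2=0 → after 2×micro: 0; S1 reads c2=0 → after 3×micro: 2; S2 reads c1=2 → after 1×micro: 2 ⇒ (c0=0, c1=2, c2=2)
[Jacobi] macro 4: S0 reads c2=2 → after 2×micro: 2; S1 reads c2=2 → after 3×micro: 2; S2 reads c1=2 → after 1×micro: 0 ⇒ (c0=2, c1=2, c2=0)
[Jacobi] macro 5: S0 reads c2=0 → after 2×micro: 0; S1 reads c2=0 → after 3×micro: 2; S2 reads c1=2 → after 1×micro: 2 ⇒ (c0=0, c1=2, c2=2)
[Jacobi] macro 6: S0 reads c2=2 → after 2×micro: 2; S1 reads c2=2 → after 3×micro: 2; S2 reads c1=2 → after 1×micro: 0 ⇒ (c0=2, c1=2, c2=0)
[Jacobi] macro 7: S0 reads c2=0 → after 2×micro: 0; S1 reads c2=0 → after 3×micro: 2; S2 reads c1=2 → after 1×micro: 2 ⇒ (c0=0, c1=2, c2=2)
[Jacobi] macro 8: S0 reads c2=2 → after 2×micro: 2; S1 reads c2=2 → after 3×micro: 2; S2 reads c1=2 → after 1×micro: 0 ⇒ (c0=2, c1=2, c2=0)
[Jacobi] macro 9: S0 reads c2=0 → after 2×micro: 0; S1 reads c2=0 → after 3×micro: 2; S2 reads c1=2 → after 1×micro: 2 ⇒ (c0=0, c1=2, c2=2)
[Gauss-Seidel] macro 1: S0 reads c2=0 → after 2×micro: 0; S1 reads c2=0 → after 3×micro: 2; S2 reads c1=2 → after 1×micro: 2 ⇒ (c0=0, c1=2, c2=2)
[Gauss-Seidel] macro 2: S0 reads c2=2 → after 2×micro: 2; S1 reads c2=2 → after 3×micro: 2; S2 reads c1=2 → after 1×micro: 0 ⇒ (c0=2, c1=2, c2=0)
[Gauss-Seidel] macro 3: S0 reads c2=0 → after 2×micro: 0; S1 reads c2=0 → after 3×micro: 2; S2 reads c1=2 → after 1×micro: 2 ⇒ (c0=0, c1=2, c2=2)
[Gauss-Seidel] macro 4: S0 reads c2=2 → after 2×micro: 2; S1 reads c2=2 → after 3×micro: 2; S2 reads c1=2 → after 1×micro: 0 ⇒ (c0=2, c1=2, c2=0)
[Gauss-Seidel] macro 5: S0 reads c2=0 → after 2×micro: 0; S1 reads c2=0 → after 3×micro: 2; S2 reads c1=2 → after 1×micro: 2 ⇒ (c0=0, c1=2, c2=2)
[Gauss-Seidel] macro 6: S0 reads c2=2 → after 2×micro: 2; S1 reads c2=2 → after 3×micro: 2; S2 reads c1=2 → after 1×micro: 0 ⇒ (c0=2, c1=2, c2=0)
[Gauss-Seidel] macro 7: S0 reads c2=0 → after 2×micro: 0; S1 reads c2=0 → after 3×micro: 2; S2 reads c1=2 → after 1×micro: 2 ⇒ (c0=0, c1=2, c2=2)
[Gauss-Seidel] macro 8: S0 reads c2=2 → after 2×micro: 2; S1 reads c2=2 → after 3×micro: 2; S2 reads c1=2 → after 1×micro: 0 ⇒ (c0=2, c1=2, c2=0)
[Gauss-Seidel] macro 9: S0 reads c2=0 → after 2×micro: 0; S1 reads c2=0 → after 3×micro: 2; S2 reads c1=2 → after 1×micro: 2 ⇒ (c0=0, c1=2, c2=2)

first divergence at macro-step: never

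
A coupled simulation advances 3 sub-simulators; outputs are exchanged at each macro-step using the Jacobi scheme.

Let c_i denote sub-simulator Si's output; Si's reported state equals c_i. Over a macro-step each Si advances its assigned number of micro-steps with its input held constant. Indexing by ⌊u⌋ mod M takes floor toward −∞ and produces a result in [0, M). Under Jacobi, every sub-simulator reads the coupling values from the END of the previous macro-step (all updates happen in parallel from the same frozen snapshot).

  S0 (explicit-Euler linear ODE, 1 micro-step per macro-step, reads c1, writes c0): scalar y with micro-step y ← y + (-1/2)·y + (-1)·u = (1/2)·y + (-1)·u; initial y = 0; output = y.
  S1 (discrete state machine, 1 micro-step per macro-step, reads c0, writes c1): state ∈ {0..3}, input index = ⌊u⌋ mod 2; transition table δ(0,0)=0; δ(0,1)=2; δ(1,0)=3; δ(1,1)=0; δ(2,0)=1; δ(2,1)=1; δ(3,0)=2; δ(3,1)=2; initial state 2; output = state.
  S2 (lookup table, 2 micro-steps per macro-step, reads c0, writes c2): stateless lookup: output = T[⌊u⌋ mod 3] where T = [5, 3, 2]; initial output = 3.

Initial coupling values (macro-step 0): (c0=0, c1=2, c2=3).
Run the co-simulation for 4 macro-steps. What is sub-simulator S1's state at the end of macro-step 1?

macro 1: S0 reads c1=2 → after 1×micro: -2; S1 reads c0=0 → after 1×micro: 1; S2 reads c0=0 → after 2×micro: 5 ⇒ (c0=-2, c1=1, c2=5)
macro 2: S0 reads c1=1 → after 1×micro: -2; S1 reads c0=-2 → after 1×micro: 3; S2 reads c0=-2 → after 2×micro: 3 ⇒ (c0=-2, c1=3, c2=3)
macro 3: S0 reads c1=3 → after 1×micro: -4; S1 reads c0=-2 → after 1×micro: 2; S2 reads c0=-2 → after 2×micro: 3 ⇒ (c0=-4, c1=2, c2=3)
macro 4: S0 reads c1=2 → after 1×micro: -4; S1 reads c0=-4 → after 1×micro: 1; S2 reads c0=-4 → after 2×micro: 2 ⇒ (c0=-4, c1=1, c2=2)

S1 state at macro-step 1 = 1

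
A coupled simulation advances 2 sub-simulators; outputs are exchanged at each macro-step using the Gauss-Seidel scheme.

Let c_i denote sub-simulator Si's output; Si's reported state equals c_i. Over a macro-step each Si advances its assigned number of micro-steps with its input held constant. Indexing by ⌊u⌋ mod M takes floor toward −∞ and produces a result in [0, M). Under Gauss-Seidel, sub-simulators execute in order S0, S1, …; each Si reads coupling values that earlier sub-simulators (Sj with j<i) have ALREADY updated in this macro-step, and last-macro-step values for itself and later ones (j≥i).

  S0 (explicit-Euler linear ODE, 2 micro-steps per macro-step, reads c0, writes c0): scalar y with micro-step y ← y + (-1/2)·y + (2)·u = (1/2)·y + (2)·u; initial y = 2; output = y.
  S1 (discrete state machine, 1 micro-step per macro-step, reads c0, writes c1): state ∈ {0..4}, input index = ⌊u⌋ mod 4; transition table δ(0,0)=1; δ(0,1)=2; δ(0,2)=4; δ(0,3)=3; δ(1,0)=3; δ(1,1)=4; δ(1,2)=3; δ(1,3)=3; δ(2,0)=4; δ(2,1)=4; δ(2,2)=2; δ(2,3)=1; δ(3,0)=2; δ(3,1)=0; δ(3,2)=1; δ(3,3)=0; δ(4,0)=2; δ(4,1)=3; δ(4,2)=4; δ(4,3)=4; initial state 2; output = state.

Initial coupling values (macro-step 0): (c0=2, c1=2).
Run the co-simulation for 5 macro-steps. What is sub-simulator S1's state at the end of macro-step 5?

macro 1: S0 reads c0=2 → after 2×micro: 13/2; S1 reads c0=13/2 → after 1×micro: 2 ⇒ (c0=13/2, c1=2)
macro 2: S0 reads c0=13/2 → after 2×micro: 169/8; S1 reads c0=169/8 → after 1×micro: 4 ⇒ (c0=169/8, c1=4)
macro 3: S0 reads c0=169/8 → after 2×micro: 2197/32; S1 reads c0=2197/32 → after 1×micro: 2 ⇒ (c0=2197/32, c1=2)
macro 4: S0 reads c0=2197/32 → after 2×micro: 28561/128; S1 reads c0=28561/128 → after 1×micro: 1 ⇒ (c0=28561/128, c1=1)
macro 5: S0 reads c0=28561/128 → after 2×micro: 371293/512; S1 reads c0=371293/512 → after 1×micro: 4 ⇒ (c0=371293/512, c1=4)

S1 state at macro-step 5 = 4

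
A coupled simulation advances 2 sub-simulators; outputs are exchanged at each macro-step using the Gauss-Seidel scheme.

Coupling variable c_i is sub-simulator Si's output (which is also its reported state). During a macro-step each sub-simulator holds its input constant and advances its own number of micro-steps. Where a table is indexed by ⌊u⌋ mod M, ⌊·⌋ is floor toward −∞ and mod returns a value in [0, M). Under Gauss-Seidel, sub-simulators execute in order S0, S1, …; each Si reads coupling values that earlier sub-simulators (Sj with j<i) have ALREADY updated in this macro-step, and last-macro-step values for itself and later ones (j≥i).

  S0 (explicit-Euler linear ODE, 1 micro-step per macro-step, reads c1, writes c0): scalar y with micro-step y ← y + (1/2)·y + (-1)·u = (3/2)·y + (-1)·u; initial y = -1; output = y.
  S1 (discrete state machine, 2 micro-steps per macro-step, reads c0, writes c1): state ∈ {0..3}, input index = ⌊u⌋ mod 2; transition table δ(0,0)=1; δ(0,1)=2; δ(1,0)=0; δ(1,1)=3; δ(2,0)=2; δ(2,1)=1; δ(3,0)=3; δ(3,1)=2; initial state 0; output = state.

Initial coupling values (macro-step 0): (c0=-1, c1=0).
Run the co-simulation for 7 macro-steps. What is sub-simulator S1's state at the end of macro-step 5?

S1 state at macro-step 5 = 3

macro 1: S0 reads c1=0 → after 1×micro: -3/2; S1 reads c0=-3/2 → after 2×micro: 0 ⇒ (c0=-3/2, c1=0)
macro 2: S0 reads c1=0 → after 1×micro: -9/4; S1 reads c0=-9/4 → after 2×micro: 1 ⇒ (c0=-9/4, c1=1)
macro 3: S0 reads c1=1 → after 1×micro: -35/8; S1 reads c0=-35/8 → after 2×micro: 2 ⇒ (c0=-35/8, c1=2)
macro 4: S0 reads c1=2 → after 1×micro: -137/16; S1 reads c0=-137/16 → after 2×micro: 3 ⇒ (c0=-137/16, c1=3)
macro 5: S0 reads c1=3 → after 1×micro: -507/32; S1 reads c0=-507/32 → after 2×micro: 3 ⇒ (c0=-507/32, c1=3)
macro 6: S0 reads c1=3 → after 1×micro: -1713/64; S1 reads c0=-1713/64 → after 2×micro: 1 ⇒ (c0=-1713/64, c1=1)
macro 7: S0 reads c1=1 → after 1×micro: -5267/128; S1 reads c0=-5267/128 → after 2×micro: 1 ⇒ (c0=-5267/128, c1=1)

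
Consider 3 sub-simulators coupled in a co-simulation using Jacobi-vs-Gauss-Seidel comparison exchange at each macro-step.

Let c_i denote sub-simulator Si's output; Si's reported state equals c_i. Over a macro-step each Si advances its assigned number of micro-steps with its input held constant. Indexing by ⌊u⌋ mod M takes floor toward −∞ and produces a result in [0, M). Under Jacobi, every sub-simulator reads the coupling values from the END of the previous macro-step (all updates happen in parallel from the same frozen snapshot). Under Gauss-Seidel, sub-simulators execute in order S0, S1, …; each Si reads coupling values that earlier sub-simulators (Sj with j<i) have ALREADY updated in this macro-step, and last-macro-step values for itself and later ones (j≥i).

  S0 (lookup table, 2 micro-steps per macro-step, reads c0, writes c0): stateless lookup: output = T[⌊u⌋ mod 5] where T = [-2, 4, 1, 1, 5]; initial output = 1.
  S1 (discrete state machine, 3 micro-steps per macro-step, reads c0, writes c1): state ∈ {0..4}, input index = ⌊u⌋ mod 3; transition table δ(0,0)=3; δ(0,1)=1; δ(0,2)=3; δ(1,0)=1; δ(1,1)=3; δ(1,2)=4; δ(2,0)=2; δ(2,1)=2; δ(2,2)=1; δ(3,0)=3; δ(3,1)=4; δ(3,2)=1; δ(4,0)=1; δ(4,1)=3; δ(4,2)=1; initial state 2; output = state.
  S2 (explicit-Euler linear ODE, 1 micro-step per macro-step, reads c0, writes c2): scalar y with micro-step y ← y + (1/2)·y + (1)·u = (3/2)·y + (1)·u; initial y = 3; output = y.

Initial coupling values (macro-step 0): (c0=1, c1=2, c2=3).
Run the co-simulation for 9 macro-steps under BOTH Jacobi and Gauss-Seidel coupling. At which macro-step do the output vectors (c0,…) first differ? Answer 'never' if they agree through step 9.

[Jacobi] macro 1: S0 reads c0=1 → after 2×micro: 4; S1 reads c0=1 → after 3×micro: 2; S2 reads c0=1 → after 1×micro: 11/2 ⇒ (c0=4, c1=2, c2=11/2)
[Jacobi] macro 2: S0 reads c0=4 → after 2×micro: 5; S1 reads c0=4 → after 3×micro: 2; S2 reads c0=4 → after 1×micro: 49/4 ⇒ (c0=5, c1=2, c2=49/4)
[Jacobi] macro 3: S0 reads c0=5 → after 2×micro: -2; S1 reads c0=5 → after 3×micro: 1; S2 reads c0=5 → after 1×micro: 187/8 ⇒ (c0=-2, c1=1, c2=187/8)
[Jacobi] macro 4: S0 reads c0=-2 → after 2×micro: 1; S1 reads c0=-2 → after 3×micro: 3; S2 reads c0=-2 → after 1×micro: 529/16 ⇒ (c0=1, c1=3, c2=529/16)
[Jacobi] macro 5: S0 reads c0=1 → after 2×micro: 4; S1 reads c0=1 → after 3×micro: 4; S2 reads c0=1 → after 1×micro: 1619/32 ⇒ (c0=4, c1=4, c2=1619/32)
[Jacobi] macro 6: S0 reads c0=4 → after 2×micro: 5; S1 reads c0=4 → after 3×micro: 3; S2 reads c0=4 → after 1×micro: 5113/64 ⇒ (c0=5, c1=3, c2=5113/64)
[Jacobi] macro 7: S0 reads c0=5 → after 2×micro: -2; S1 reads c0=5 → after 3×micro: 1; S2 reads c0=5 → after 1×micro: 15979/128 ⇒ (c0=-2, c1=1, c2=15979/128)
[Jacobi] macro 8: S0 reads c0=-2 → after 2×micro: 1; S1 reads c0=-2 → after 3×micro: 3; S2 reads c0=-2 → after 1×micro: 47425/256 ⇒ (c0=1, c1=3, c2=47425/256)
[Jacobi] macro 9: S0 reads c0=1 → after 2×micro: 4; S1 reads c0=1 → after 3×micro: 4; S2 reads c0=1 → after 1×micro: 142787/512 ⇒ (c0=4, c1=4, c2=142787/512)
[Gauss-Seidel] macro 1: S0 reads c0=1 → after 2×micro: 4; S1 reads c0=4 → after 3×micro: 2; S2 reads c0=4 → after 1×micro: 17/2 ⇒ (c0=4, c1=2, c2=17/2)
[Gauss-Seidel] macro 2: S0 reads c0=4 → after 2×micro: 5; S1 reads c0=5 → after 3×micro: 1; S2 reads c0=5 → after 1×micro: 71/4 ⇒ (c0=5, c1=1, c2=71/4)
[Gauss-Seidel] macro 3: S0 reads c0=5 → after 2×micro: -2; S1 reads c0=-2 → after 3×micro: 3; S2 reads c0=-2 → after 1×micro: 197/8 ⇒ (c0=-2, c1=3, c2=197/8)
[Gauss-Seidel] macro 4: S0 reads c0=-2 → after 2×micro: 1; S1 reads c0=1 → after 3×micro: 4; S2 reads c0=1 → after 1×micro: 607/16 ⇒ (c0=1, c1=4, c2=607/16)
[Gauss-Seidel] macro 5: S0 reads c0=1 → after 2×micro: 4; S1 reads c0=4 → after 3×micro: 3; S2 reads c0=4 → after 1×micro: 1949/32 ⇒ (c0=4, c1=3, c2=1949/32)
[Gauss-Seidel] macro 6: S0 reads c0=4 → after 2×micro: 5; S1 reads c0=5 → after 3×micro: 1; S2 reads c0=5 → after 1×micro: 6167/64 ⇒ (c0=5, c1=1, c2=6167/64)
[Gauss-Seidel] macro 7: S0 reads c0=5 → after 2×micro: -2; S1 reads c0=-2 → after 3×micro: 3; S2 reads c0=-2 → after 1×micro: 18245/128 ⇒ (c0=-2, c1=3, c2=18245/128)
[Gauss-Seidel] macro 8: S0 reads c0=-2 → after 2×micro: 1; S1 reads c0=1 → after 3×micro: 4; S2 reads c0=1 → after 1×micro: 54991/256 ⇒ (c0=1, c1=4, c2=54991/256)
[Gauss-Seidel] macro 9: S0 reads c0=1 → after 2×micro: 4; S1 reads c0=4 → after 3×micro: 3; S2 reads c0=4 → after 1×micro: 167021/512 ⇒ (c0=4, c1=3, c2=167021/512)

first divergence at macro-step: 1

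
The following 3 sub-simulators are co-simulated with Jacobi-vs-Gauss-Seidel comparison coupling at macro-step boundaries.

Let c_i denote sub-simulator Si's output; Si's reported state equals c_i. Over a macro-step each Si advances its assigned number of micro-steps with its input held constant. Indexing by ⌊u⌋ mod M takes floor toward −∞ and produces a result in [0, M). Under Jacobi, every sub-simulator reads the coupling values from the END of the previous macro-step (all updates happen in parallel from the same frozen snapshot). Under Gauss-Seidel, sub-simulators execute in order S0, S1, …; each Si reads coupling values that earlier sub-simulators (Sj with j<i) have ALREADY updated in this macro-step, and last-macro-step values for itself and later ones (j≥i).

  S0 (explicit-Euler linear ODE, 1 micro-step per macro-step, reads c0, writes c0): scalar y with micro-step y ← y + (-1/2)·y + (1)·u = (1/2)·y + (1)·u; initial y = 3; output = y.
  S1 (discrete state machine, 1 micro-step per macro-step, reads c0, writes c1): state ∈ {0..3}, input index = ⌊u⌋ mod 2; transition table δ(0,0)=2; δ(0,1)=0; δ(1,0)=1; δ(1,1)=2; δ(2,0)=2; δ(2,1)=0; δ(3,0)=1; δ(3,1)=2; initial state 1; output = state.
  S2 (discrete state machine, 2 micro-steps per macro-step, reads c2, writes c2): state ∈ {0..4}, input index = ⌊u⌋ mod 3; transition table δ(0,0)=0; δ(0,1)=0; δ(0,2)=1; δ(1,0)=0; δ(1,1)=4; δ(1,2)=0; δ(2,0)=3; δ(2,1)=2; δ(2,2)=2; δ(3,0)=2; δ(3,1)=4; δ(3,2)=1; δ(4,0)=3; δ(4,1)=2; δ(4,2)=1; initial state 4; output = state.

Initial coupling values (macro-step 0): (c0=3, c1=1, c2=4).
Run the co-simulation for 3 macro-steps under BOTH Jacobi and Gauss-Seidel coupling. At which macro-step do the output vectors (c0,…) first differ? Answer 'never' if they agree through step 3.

first divergence at macro-step: 1

[Jacobi] macro 1: S0 reads c0=3 → after 1×micro: 9/2; S1 reads c0=3 → after 1×micro: 2; S2 reads c2=4 → after 2×micro: 2 ⇒ (c0=9/2, c1=2, c2=2)
[Jacobi] macro 2: S0 reads c0=9/2 → after 1×micro: 27/4; S1 reads c0=9/2 → after 1×micro: 2; S2 reads c2=2 → after 2×micro: 2 ⇒ (c0=27/4, c1=2, c2=2)
[Jacobi] macro 3: S0 reads c0=27/4 → after 1×micro: 81/8; S1 reads c0=27/4 → after 1×micro: 2; S2 reads c2=2 → after 2×micro: 2 ⇒ (c0=81/8, c1=2, c2=2)
[Gauss-Seidel] macro 1: S0 reads c0=3 → after 1×micro: 9/2; S1 reads c0=9/2 → after 1×micro: 1; S2 reads c2=4 → after 2×micro: 2 ⇒ (c0=9/2, c1=1, c2=2)
[Gauss-Seidel] macro 2: S0 reads c0=9/2 → after 1×micro: 27/4; S1 reads c0=27/4 → after 1×micro: 1; S2 reads c2=2 → after 2×micro: 2 ⇒ (c0=27/4, c1=1, c2=2)
[Gauss-Seidel] macro 3: S0 reads c0=27/4 → after 1×micro: 81/8; S1 reads c0=81/8 → after 1×micro: 1; S2 reads c2=2 → after 2×micro: 2 ⇒ (c0=81/8, c1=1, c2=2)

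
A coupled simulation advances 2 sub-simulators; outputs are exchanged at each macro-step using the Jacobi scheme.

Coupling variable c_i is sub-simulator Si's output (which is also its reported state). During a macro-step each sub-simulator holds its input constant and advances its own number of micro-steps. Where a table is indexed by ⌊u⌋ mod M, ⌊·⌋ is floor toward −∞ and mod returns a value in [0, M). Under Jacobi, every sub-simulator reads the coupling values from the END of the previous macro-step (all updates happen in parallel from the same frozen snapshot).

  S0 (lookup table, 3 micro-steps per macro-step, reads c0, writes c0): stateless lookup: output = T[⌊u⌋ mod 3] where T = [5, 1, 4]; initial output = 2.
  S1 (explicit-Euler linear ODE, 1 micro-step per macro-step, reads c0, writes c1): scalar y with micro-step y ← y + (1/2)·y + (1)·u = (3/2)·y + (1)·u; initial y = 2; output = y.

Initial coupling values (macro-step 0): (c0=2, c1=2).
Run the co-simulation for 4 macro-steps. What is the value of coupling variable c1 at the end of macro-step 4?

macro 1: S0 reads c0=2 → after 3×micro: 4; S1 reads c0=2 → after 1×micro: 5 ⇒ (c0=4, c1=5)
macro 2: S0 reads c0=4 → after 3×micro: 1; S1 reads c0=4 → after 1×micro: 23/2 ⇒ (c0=1, c1=23/2)
macro 3: S0 reads c0=1 → after 3×micro: 1; S1 reads c0=1 → after 1×micro: 73/4 ⇒ (c0=1, c1=73/4)
macro 4: S0 reads c0=1 → after 3×micro: 1; S1 reads c0=1 → after 1×micro: 227/8 ⇒ (c0=1, c1=227/8)

c1 at macro-step 4 = 227/8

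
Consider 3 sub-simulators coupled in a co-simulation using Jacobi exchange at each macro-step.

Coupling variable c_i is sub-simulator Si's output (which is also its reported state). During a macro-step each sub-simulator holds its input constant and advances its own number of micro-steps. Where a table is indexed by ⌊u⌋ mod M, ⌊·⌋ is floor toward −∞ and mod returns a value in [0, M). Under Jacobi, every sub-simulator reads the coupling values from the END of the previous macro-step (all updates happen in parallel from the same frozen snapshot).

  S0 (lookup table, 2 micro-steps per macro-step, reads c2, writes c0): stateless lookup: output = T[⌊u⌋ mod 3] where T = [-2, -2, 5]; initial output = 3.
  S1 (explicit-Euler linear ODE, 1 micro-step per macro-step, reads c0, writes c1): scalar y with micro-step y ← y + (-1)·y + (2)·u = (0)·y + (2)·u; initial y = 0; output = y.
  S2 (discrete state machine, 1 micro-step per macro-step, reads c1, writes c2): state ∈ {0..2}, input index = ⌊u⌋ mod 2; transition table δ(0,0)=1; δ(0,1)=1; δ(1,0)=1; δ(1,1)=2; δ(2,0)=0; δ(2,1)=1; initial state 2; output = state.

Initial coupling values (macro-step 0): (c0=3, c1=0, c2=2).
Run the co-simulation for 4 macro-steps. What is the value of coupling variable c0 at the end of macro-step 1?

macro 1: S0 reads c2=2 → after 2×micro: 5; S1 reads c0=3 → after 1×micro: 6; S2 reads c1=0 → after 1×micro: 0 ⇒ (c0=5, c1=6, c2=0)
macro 2: S0 reads c2=0 → after 2×micro: -2; S1 reads c0=5 → after 1×micro: 10; S2 reads c1=6 → after 1×micro: 1 ⇒ (c0=-2, c1=10, c2=1)
macro 3: S0 reads c2=1 → after 2×micro: -2; S1 reads c0=-2 → after 1×micro: -4; S2 reads c1=10 → after 1×micro: 1 ⇒ (c0=-2, c1=-4, c2=1)
macro 4: S0 reads c2=1 → after 2×micro: -2; S1 reads c0=-2 → after 1×micro: -4; S2 reads c1=-4 → after 1×micro: 1 ⇒ (c0=-2, c1=-4, c2=1)

c0 at macro-step 1 = 5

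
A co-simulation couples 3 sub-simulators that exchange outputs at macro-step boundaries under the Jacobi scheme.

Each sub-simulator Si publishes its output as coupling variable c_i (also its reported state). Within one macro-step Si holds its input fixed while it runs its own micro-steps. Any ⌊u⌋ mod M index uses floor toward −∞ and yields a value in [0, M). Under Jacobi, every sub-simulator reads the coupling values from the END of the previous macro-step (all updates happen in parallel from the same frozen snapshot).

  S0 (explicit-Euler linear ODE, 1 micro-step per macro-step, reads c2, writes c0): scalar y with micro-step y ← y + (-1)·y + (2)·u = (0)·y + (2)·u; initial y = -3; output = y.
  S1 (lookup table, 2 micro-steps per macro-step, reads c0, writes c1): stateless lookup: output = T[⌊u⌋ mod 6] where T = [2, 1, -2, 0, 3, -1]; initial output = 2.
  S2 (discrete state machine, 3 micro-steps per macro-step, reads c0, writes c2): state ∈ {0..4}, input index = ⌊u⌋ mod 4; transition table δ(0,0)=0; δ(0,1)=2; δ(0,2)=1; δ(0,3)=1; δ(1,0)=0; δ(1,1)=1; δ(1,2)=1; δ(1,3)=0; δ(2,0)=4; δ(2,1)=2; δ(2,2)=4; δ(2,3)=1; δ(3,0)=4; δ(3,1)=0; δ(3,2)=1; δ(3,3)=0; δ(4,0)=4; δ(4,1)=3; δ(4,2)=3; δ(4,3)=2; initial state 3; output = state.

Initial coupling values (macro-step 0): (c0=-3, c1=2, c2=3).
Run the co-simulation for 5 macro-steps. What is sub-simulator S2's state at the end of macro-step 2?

S2 state at macro-step 2 = 1

macro 1: S0 reads c2=3 → after 1×micro: 6; S1 reads c0=-3 → after 2×micro: 0; S2 reads c0=-3 → after 3×micro: 2 ⇒ (c0=6, c1=0, c2=2)
macro 2: S0 reads c2=2 → after 1×micro: 4; S1 reads c0=6 → after 2×micro: 2; S2 reads c0=6 → after 3×micro: 1 ⇒ (c0=4, c1=2, c2=1)
macro 3: S0 reads c2=1 → after 1×micro: 2; S1 reads c0=4 → after 2×micro: 3; S2 reads c0=4 → after 3×micro: 0 ⇒ (c0=2, c1=3, c2=0)
macro 4: S0 reads c2=0 → after 1×micro: 0; S1 reads c0=2 → after 2×micro: -2; S2 reads c0=2 → after 3×micro: 1 ⇒ (c0=0, c1=-2, c2=1)
macro 5: S0 reads c2=1 → after 1×micro: 2; S1 reads c0=0 → after 2×micro: 2; S2 reads c0=0 → after 3×micro: 0 ⇒ (c0=2, c1=2, c2=0)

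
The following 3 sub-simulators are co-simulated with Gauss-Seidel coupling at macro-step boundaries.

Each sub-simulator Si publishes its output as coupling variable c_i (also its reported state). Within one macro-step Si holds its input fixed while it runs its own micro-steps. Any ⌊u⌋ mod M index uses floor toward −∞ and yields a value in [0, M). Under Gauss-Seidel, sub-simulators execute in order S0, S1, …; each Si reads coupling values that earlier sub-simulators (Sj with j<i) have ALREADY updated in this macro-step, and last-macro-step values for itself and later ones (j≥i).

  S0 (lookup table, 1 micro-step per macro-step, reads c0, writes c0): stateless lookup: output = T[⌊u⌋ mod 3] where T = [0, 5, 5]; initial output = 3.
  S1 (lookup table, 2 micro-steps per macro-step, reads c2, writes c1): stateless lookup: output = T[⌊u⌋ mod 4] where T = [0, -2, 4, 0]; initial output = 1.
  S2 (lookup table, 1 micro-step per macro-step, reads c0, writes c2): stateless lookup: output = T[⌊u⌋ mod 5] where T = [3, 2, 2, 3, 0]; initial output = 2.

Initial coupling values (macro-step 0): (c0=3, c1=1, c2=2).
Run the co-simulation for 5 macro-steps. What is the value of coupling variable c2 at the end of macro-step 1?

c2 at macro-step 1 = 3

macro 1: S0 reads c0=3 → after 1×micro: 0; S1 reads c2=2 → after 2×micro: 4; S2 reads c0=0 → after 1×micro: 3 ⇒ (c0=0, c1=4, c2=3)
macro 2: S0 reads c0=0 → after 1×micro: 0; S1 reads c2=3 → after 2×micro: 0; S2 reads c0=0 → after 1×micro: 3 ⇒ (c0=0, c1=0, c2=3)
macro 3: S0 reads c0=0 → after 1×micro: 0; S1 reads c2=3 → after 2×micro: 0; S2 reads c0=0 → after 1×micro: 3 ⇒ (c0=0, c1=0, c2=3)
macro 4: S0 reads c0=0 → after 1×micro: 0; S1 reads c2=3 → after 2×micro: 0; S2 reads c0=0 → after 1×micro: 3 ⇒ (c0=0, c1=0, c2=3)
macro 5: S0 reads c0=0 → after 1×micro: 0; S1 reads c2=3 → after 2×micro: 0; S2 reads c0=0 → after 1×micro: 3 ⇒ (c0=0, c1=0, c2=3)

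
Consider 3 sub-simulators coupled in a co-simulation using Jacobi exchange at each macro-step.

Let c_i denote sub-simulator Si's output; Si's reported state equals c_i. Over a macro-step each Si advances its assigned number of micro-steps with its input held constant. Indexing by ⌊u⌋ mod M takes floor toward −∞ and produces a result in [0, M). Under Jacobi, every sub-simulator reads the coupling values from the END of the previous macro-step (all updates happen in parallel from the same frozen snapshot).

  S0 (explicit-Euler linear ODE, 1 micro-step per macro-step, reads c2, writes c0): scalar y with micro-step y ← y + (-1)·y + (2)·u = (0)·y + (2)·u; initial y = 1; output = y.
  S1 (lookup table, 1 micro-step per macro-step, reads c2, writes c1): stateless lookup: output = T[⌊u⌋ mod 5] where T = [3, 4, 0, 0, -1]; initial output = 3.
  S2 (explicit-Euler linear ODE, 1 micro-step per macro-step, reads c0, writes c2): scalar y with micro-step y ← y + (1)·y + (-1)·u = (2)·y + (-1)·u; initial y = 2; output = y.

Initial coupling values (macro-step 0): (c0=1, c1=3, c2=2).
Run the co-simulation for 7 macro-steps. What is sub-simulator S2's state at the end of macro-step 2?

macro 1: S0 reads c2=2 → after 1×micro: 4; S1 reads c2=2 → after 1×micro: 0; S2 reads c0=1 → after 1×micro: 3 ⇒ (c0=4, c1=0, c2=3)
macro 2: S0 reads c2=3 → after 1×micro: 6; S1 reads c2=3 → after 1×micro: 0; S2 reads c0=4 → after 1×micro: 2 ⇒ (c0=6, c1=0, c2=2)
macro 3: S0 reads c2=2 → after 1×micro: 4; S1 reads c2=2 → after 1×micro: 0; S2 reads c0=6 → after 1×micro: -2 ⇒ (c0=4, c1=0, c2=-2)
macro 4: S0 reads c2=-2 → after 1×micro: -4; S1 reads c2=-2 → after 1×micro: 0; S2 reads c0=4 → after 1×micro: -8 ⇒ (c0=-4, c1=0, c2=-8)
macro 5: S0 reads c2=-8 → after 1×micro: -16; S1 reads c2=-8 → after 1×micro: 0; S2 reads c0=-4 → after 1×micro: -12 ⇒ (c0=-16, c1=0, c2=-12)
macro 6: S0 reads c2=-12 → after 1×micro: -24; S1 reads c2=-12 → after 1×micro: 0; S2 reads c0=-16 → after 1×micro: -8 ⇒ (c0=-24, c1=0, c2=-8)
macro 7: S0 reads c2=-8 → after 1×micro: -16; S1 reads c2=-8 → after 1×micro: 0; S2 reads c0=-24 → after 1×micro: 8 ⇒ (c0=-16, c1=0, c2=8)

S2 state at macro-step 2 = 2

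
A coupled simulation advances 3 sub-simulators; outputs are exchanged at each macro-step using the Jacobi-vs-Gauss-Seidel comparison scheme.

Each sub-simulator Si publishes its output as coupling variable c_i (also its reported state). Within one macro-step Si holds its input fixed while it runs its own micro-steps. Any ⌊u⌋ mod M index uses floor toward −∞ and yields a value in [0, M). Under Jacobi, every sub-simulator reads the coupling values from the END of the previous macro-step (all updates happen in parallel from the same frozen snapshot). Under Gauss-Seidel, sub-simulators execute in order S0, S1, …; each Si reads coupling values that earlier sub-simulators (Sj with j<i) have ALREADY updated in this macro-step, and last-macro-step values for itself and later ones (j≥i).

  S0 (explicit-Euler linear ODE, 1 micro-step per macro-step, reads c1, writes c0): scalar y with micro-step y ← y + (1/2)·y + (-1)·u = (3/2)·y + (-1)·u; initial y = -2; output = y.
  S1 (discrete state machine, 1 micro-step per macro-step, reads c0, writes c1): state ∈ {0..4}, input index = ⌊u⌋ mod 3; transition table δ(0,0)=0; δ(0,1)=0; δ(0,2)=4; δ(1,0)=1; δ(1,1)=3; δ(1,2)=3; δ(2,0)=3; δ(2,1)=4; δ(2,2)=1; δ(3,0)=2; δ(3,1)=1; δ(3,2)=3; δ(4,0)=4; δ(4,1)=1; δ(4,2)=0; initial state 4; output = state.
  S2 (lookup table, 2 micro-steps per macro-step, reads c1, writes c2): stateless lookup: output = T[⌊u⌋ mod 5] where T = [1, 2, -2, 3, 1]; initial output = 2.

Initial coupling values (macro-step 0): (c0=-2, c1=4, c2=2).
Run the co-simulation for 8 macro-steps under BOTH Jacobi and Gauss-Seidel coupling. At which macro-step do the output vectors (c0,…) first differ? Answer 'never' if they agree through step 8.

[Jacobi] macro 1: S0 reads c1=4 → after 1×micro: -7; S1 reads c0=-2 → after 1×micro: 1; S2 reads c1=4 → after 2×micro: 1 ⇒ (c0=-7, c1=1, c2=1)
[Jacobi] macro 2: S0 reads c1=1 → after 1×micro: -23/2; S1 reads c0=-7 → after 1×micro: 3; S2 reads c1=1 → after 2×micro: 2 ⇒ (c0=-23/2, c1=3, c2=2)
[Jacobi] macro 3: S0 reads c1=3 → after 1×micro: -81/4; S1 reads c0=-23/2 → after 1×micro: 2; S2 reads c1=3 → after 2×micro: 3 ⇒ (c0=-81/4, c1=2, c2=3)
[Jacobi] macro 4: S0 reads c1=2 → after 1×micro: -259/8; S1 reads c0=-81/4 → after 1×micro: 3; S2 reads c1=2 → after 2×micro: -2 ⇒ (c0=-259/8, c1=3, c2=-2)
[Jacobi] macro 5: S0 reads c1=3 → after 1×micro: -825/16; S1 reads c0=-259/8 → after 1×micro: 2; S2 reads c1=3 → after 2×micro: 3 ⇒ (c0=-825/16, c1=2, c2=3)
[Jacobi] macro 6: S0 reads c1=2 → after 1×micro: -2539/32; S1 reads c0=-825/16 → after 1×micro: 1; S2 reads c1=2 → after 2×micro: -2 ⇒ (c0=-2539/32, c1=1, c2=-2)
[Jacobi] macro 7: S0 reads c1=1 → after 1×micro: -7681/64; S1 reads c0=-2539/32 → after 1×micro: 3; S2 reads c1=1 → after 2×micro: 2 ⇒ (c0=-7681/64, c1=3, c2=2)
[Jacobi] macro 8: S0 reads c1=3 → after 1×micro: -23427/128; S1 reads c0=-7681/64 → after 1×micro: 3; S2 reads c1=3 → after 2×micro: 3 ⇒ (c0=-23427/128, c1=3, c2=3)
[Gauss-Seidel] macro 1: S0 reads c1=4 → after 1×micro: -7; S1 reads c0=-7 → after 1×micro: 0; S2 reads c1=0 → after 2×micro: 1 ⇒ (c0=-7, c1=0, c2=1)
[Gauss-Seidel] macro 2: S0 reads c1=0 → after 1×micro: -21/2; S1 reads c0=-21/2 → after 1×micro: 0; S2 reads c1=0 → after 2×micro: 1 ⇒ (c0=-21/2, c1=0, c2=1)
[Gauss-Seidel] macro 3: S0 reads c1=0 → after 1×micro: -63/4; S1 reads c0=-63/4 → after 1×micro: 4; S2 reads c1=4 → after 2×micro: 1 ⇒ (c0=-63/4, c1=4, c2=1)
[Gauss-Seidel] macro 4: S0 reads c1=4 → after 1×micro: -221/8; S1 reads c0=-221/8 → after 1×micro: 0; S2 reads c1=0 → after 2×micro: 1 ⇒ (c0=-221/8, c1=0, c2=1)
[Gauss-Seidel] macro 5: S0 reads c1=0 → after 1×micro: -663/16; S1 reads c0=-663/16 → after 1×micro: 0; S2 reads c1=0 → after 2×micro: 1 ⇒ (c0=-663/16, c1=0, c2=1)
[Gauss-Seidel] macro 6: S0 reads c1=0 → after 1×micro: -1989/32; S1 reads c0=-1989/32 → after 1×micro: 0; S2 reads c1=0 → after 2×micro: 1 ⇒ (c0=-1989/32, c1=0, c2=1)
[Gauss-Seidel] macro 7: S0 reads c1=0 → after 1×micro: -5967/64; S1 reads c0=-5967/64 → after 1×micro: 4; S2 reads c1=4 → after 2×micro: 1 ⇒ (c0=-5967/64, c1=4, c2=1)
[Gauss-Seidel] macro 8: S0 reads c1=4 → after 1×micro: -18413/128; S1 reads c0=-18413/128 → after 1×micro: 4; S2 reads c1=4 → after 2×micro: 1 ⇒ (c0=-18413/128, c1=4, c2=1)

first divergence at macro-step: 1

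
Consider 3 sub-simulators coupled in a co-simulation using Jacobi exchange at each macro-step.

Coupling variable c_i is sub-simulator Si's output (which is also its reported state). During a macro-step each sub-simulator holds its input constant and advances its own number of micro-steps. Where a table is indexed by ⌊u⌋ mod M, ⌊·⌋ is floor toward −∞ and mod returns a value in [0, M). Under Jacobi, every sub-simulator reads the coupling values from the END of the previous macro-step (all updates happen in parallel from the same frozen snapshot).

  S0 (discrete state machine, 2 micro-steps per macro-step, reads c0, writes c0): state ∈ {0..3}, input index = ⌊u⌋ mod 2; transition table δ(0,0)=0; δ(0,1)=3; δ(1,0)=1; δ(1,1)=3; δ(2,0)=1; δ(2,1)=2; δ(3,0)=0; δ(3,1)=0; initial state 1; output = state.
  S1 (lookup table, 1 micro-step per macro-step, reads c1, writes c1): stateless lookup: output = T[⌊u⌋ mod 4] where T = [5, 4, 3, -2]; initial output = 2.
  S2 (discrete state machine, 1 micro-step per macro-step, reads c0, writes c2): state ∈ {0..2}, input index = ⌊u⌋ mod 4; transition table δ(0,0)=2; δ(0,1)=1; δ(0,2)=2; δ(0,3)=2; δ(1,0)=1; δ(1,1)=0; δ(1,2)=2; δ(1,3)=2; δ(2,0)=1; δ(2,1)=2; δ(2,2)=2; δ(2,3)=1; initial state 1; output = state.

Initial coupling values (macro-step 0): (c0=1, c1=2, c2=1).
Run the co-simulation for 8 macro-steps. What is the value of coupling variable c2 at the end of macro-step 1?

macro 1: S0 reads c0=1 → after 2×micro: 0; S1 reads c1=2 → after 1×micro: 3; S2 reads c0=1 → after 1×micro: 0 ⇒ (c0=0, c1=3, c2=0)
macro 2: S0 reads c0=0 → after 2×micro: 0; S1 reads c1=3 → after 1×micro: -2; S2 reads c0=0 → after 1×micro: 2 ⇒ (c0=0, c1=-2, c2=2)
macro 3: S0 reads c0=0 → after 2×micro: 0; S1 reads c1=-2 → after 1×micro: 3; S2 reads c0=0 → after 1×micro: 1 ⇒ (c0=0, c1=3, c2=1)
macro 4: S0 reads c0=0 → after 2×micro: 0; S1 reads c1=3 → after 1×micro: -2; S2 reads c0=0 → after 1×micro: 1 ⇒ (c0=0, c1=-2, c2=1)
macro 5: S0 reads c0=0 → after 2×micro: 0; S1 reads c1=-2 → after 1×micro: 3; S2 reads c0=0 → after 1×micro: 1 ⇒ (c0=0, c1=3, c2=1)
macro 6: S0 reads c0=0 → after 2×micro: 0; S1 reads c1=3 → after 1×micro: -2; S2 reads c0=0 → after 1×micro: 1 ⇒ (c0=0, c1=-2, c2=1)
macro 7: S0 reads c0=0 → after 2×micro: 0; S1 reads c1=-2 → after 1×micro: 3; S2 reads c0=0 → after 1×micro: 1 ⇒ (c0=0, c1=3, c2=1)
macro 8: S0 reads c0=0 → after 2×micro: 0; S1 reads c1=3 → after 1×micro: -2; S2 reads c0=0 → after 1×micro: 1 ⇒ (c0=0, c1=-2, c2=1)

c2 at macro-step 1 = 0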